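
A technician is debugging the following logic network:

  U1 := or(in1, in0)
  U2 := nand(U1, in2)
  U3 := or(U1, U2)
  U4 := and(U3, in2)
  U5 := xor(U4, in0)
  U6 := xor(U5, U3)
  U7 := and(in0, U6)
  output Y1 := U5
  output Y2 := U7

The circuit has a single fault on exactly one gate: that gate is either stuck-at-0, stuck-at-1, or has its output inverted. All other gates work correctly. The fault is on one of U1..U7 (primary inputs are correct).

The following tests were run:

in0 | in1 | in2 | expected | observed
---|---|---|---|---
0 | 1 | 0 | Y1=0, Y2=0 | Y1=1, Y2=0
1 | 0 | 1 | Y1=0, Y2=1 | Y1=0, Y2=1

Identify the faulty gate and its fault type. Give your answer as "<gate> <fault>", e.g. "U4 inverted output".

Fault-free values for test 1 (in0=0, in1=1, in2=0): U1=1, U2=1, U3=1, U4=0, U5=0, U6=1, U7=0, giving Y1=0, Y2=0. Observed Y1=1, Y2=0.
Test 1: faults giving observed Y1=1, Y2=0 are {U4 stuck-at-1, U4 inverted output, U5 stuck-at-1, U5 inverted output}.
Test 2 (in0=1, in1=0, in2=1): fault-free U1=1, U2=0, U3=1, U4=1, U5=0, U6=1, U7=1 → Y1=0, Y2=1; observed Y1=0, Y2=1. Eliminates U4 inverted output, U5 stuck-at-1, U5 inverted output.
Only U4 stuck-at-1 is consistent with every test.

U4 stuck-at-1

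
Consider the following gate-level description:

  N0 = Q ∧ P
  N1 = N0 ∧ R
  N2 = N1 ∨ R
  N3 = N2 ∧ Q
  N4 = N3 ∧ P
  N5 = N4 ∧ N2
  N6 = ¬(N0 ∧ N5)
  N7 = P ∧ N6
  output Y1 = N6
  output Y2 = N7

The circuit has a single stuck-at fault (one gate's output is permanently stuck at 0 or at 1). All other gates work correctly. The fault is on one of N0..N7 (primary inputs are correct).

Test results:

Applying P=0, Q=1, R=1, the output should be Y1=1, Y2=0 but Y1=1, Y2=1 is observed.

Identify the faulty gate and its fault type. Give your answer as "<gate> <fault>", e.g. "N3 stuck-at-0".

N7 stuck-at-1

Fault-free values for test 1 (P=0, Q=1, R=1): N0=0, N1=0, N2=1, N3=1, N4=0, N5=0, N6=1, N7=0, giving Y1=1, Y2=0. Observed Y1=1, Y2=1.
Test 1: faults giving observed Y1=1, Y2=1 are {N7 stuck-at-1}.
Only N7 stuck-at-1 is consistent with every test.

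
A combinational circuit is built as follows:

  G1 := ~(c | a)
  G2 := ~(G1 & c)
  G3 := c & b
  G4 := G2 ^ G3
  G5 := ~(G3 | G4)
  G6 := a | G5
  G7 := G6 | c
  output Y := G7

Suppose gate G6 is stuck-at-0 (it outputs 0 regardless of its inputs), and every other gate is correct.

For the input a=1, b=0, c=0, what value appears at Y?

Propagate with G6 forced: G1=0, G2=1, G3=0, G4=1, G5=0, G6=0 [stuck-at-0], G7=0.
So Y = 0. (Without the fault it would be 1.)

0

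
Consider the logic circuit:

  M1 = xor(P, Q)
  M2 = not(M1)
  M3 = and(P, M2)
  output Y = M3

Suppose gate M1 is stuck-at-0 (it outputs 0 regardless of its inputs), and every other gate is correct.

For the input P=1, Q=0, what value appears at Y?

1

Propagate with M1 forced: M1=0 [stuck-at-0], M2=1, M3=1.
So Y = 1. (Without the fault it would be 0.)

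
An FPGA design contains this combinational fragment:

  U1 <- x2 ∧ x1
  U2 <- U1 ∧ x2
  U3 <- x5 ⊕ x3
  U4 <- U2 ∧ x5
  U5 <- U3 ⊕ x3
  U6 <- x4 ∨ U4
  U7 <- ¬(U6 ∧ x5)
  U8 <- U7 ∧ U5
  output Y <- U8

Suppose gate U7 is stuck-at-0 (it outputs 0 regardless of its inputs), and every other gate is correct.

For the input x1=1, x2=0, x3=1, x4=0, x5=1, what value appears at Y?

0

Propagate with U7 forced: U1=0, U2=0, U3=0, U4=0, U5=1, U6=0, U7=0 [stuck-at-0], U8=0.
So Y = 0. (Without the fault it would be 1.)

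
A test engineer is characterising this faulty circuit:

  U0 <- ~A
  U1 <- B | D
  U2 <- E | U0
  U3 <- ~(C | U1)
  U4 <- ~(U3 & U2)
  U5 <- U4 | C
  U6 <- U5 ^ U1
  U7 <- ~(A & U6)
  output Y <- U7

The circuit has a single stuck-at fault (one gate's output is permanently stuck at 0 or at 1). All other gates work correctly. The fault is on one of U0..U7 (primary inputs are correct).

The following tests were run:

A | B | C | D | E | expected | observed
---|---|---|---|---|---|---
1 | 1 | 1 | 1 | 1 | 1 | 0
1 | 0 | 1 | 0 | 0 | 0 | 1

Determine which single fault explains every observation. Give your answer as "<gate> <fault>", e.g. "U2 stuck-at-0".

Fault-free values for test 1 (A=1, B=1, C=1, D=1, E=1): U0=0, U1=1, U2=1, U3=0, U4=1, U5=1, U6=0, U7=1, giving Y=1. Observed 0.
Test 1: faults giving observed 0 are {U1 stuck-at-0, U5 stuck-at-0, U6 stuck-at-1, U7 stuck-at-0}.
Test 2 (A=1, B=0, C=1, D=0, E=0): fault-free U0=0, U1=0, U2=0, U3=0, U4=1, U5=1, U6=1, U7=0 → 0; observed 1. Eliminates U1 stuck-at-0, U6 stuck-at-1, U7 stuck-at-0.
Only U5 stuck-at-0 is consistent with every test.

U5 stuck-at-0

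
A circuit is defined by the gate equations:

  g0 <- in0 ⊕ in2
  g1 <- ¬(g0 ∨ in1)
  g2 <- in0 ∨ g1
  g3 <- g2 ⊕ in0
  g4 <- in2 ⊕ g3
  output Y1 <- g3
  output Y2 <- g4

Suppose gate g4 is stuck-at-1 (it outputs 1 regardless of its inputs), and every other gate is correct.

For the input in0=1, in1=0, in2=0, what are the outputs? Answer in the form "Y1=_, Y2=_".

Y1=0, Y2=1

Propagate with g4 forced: g0=1, g1=0, g2=1, g3=0, g4=1 [stuck-at-1].
So the outputs are Y1=0, Y2=1. (Without the fault they would be Y1=0, Y2=0.)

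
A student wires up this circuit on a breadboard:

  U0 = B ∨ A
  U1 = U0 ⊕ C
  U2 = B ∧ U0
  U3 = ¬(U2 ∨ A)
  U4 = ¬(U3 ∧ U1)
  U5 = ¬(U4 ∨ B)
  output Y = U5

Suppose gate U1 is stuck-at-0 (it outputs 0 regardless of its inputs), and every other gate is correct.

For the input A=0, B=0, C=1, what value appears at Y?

Propagate with U1 forced: U0=0, U1=0 [stuck-at-0], U2=0, U3=1, U4=1, U5=0.
So Y = 0. (Without the fault it would be 1.)

0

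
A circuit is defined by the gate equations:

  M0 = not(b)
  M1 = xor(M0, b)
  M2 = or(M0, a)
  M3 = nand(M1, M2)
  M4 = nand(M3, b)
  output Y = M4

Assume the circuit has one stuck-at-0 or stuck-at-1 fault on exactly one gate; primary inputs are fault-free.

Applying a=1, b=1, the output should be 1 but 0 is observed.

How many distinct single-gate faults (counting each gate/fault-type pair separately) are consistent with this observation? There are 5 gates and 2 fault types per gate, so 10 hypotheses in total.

Fault-free: M0=0, M1=1, M2=1, M3=0, M4=1 → 1. Observed 0.
  M0 stuck-at-0: output 1 ✗
  M0 stuck-at-1: output 0 ✓
  M1 stuck-at-0: output 0 ✓
  M1 stuck-at-1: output 1 ✗
  M2 stuck-at-0: output 0 ✓
  M2 stuck-at-1: output 1 ✗
  M3 stuck-at-0: output 1 ✗
  M3 stuck-at-1: output 0 ✓
  M4 stuck-at-0: output 0 ✓
  M4 stuck-at-1: output 1 ✗
Consistent faults: {M0 stuck-at-1, M1 stuck-at-0, M2 stuck-at-0, M3 stuck-at-1, M4 stuck-at-0} — 5 in all.

5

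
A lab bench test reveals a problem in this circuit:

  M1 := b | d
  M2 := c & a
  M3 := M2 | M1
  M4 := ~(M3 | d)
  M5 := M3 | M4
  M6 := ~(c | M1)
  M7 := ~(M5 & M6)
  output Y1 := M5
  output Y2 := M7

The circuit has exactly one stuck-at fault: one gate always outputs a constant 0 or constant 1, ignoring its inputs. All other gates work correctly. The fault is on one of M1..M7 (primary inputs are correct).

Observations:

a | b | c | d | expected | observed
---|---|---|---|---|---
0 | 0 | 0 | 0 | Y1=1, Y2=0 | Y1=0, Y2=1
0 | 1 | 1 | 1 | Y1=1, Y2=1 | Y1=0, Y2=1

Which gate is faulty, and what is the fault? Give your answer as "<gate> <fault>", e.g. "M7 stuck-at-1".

M5 stuck-at-0

Fault-free values for test 1 (a=0, b=0, c=0, d=0): M1=0, M2=0, M3=0, M4=1, M5=1, M6=1, M7=0, giving Y1=1, Y2=0. Observed Y1=0, Y2=1.
Test 1: faults giving observed Y1=0, Y2=1 are {M4 stuck-at-0, M5 stuck-at-0}.
Test 2 (a=0, b=1, c=1, d=1): fault-free M1=1, M2=0, M3=1, M4=0, M5=1, M6=0, M7=1 → Y1=1, Y2=1; observed Y1=0, Y2=1. Eliminates M4 stuck-at-0.
Only M5 stuck-at-0 is consistent with every test.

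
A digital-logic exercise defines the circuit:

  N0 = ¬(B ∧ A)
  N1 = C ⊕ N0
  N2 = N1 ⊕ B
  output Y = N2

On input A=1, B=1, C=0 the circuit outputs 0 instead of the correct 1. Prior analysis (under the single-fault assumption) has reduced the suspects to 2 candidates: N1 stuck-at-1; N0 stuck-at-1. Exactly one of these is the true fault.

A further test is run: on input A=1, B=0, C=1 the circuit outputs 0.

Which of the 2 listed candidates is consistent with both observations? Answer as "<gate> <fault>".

N0 stuck-at-1

Evaluate each candidate on input A=1, B=0, C=1:
  N1 stuck-at-1: N0=1, N1=1 [stuck-at-1], N2=1 → 1 — eliminated
  N0 stuck-at-1: N0=1 [stuck-at-1], N1=0, N2=0 → 0 — matches
Only N0 stuck-at-1 reproduces the observed 0.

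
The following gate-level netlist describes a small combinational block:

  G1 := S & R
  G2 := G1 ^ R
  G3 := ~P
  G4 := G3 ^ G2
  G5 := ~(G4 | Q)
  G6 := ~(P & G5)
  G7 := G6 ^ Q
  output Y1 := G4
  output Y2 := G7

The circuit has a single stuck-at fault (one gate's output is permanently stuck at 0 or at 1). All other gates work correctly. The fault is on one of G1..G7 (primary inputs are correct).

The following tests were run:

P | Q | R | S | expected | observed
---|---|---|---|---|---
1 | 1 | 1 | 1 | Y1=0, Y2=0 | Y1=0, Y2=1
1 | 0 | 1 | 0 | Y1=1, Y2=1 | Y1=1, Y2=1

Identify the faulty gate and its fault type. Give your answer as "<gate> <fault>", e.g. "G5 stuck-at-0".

G7 stuck-at-1

Fault-free values for test 1 (P=1, Q=1, R=1, S=1): G1=1, G2=0, G3=0, G4=0, G5=0, G6=1, G7=0, giving Y1=0, Y2=0. Observed Y1=0, Y2=1.
Test 1: faults giving observed Y1=0, Y2=1 are {G5 stuck-at-1, G6 stuck-at-0, G7 stuck-at-1}.
Test 2 (P=1, Q=0, R=1, S=0): fault-free G1=0, G2=1, G3=0, G4=1, G5=0, G6=1, G7=1 → Y1=1, Y2=1; observed Y1=1, Y2=1. Eliminates G5 stuck-at-1, G6 stuck-at-0.
Only G7 stuck-at-1 is consistent with every test.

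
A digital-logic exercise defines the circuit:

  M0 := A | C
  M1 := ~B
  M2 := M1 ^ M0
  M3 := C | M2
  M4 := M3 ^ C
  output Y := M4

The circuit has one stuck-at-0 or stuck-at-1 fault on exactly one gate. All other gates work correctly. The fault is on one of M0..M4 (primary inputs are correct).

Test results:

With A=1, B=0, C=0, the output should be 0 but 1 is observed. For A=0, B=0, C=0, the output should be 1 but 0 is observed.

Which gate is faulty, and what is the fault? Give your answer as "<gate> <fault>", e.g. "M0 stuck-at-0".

Fault-free values for test 1 (A=1, B=0, C=0): M0=1, M1=1, M2=0, M3=0, M4=0, giving Y=0. Observed 1.
Test 1: faults giving observed 1 are {M0 stuck-at-0, M1 stuck-at-0, M2 stuck-at-1, M3 stuck-at-1, M4 stuck-at-1}.
Test 2 (A=0, B=0, C=0): fault-free M0=0, M1=1, M2=1, M3=1, M4=1 → 1; observed 0. Eliminates M0 stuck-at-0, M2 stuck-at-1, M3 stuck-at-1, M4 stuck-at-1.
Only M1 stuck-at-0 is consistent with every test.

M1 stuck-at-0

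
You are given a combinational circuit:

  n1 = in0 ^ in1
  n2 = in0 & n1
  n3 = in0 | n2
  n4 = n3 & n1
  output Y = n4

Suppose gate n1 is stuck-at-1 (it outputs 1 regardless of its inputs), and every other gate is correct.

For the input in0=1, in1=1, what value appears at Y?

Propagate with n1 forced: n1=1 [stuck-at-1], n2=1, n3=1, n4=1.
So Y = 1. (Without the fault it would be 0.)

1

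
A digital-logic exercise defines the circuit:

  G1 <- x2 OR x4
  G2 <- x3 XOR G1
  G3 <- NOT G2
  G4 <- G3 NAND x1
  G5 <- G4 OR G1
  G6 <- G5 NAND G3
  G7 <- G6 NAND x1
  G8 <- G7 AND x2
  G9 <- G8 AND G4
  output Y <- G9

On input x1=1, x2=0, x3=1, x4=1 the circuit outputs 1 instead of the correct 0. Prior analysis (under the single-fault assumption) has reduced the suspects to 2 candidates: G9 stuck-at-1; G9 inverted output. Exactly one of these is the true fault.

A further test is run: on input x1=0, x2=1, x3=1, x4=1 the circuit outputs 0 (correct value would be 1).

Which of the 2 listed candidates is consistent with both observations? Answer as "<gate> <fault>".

Evaluate each candidate on input x1=0, x2=1, x3=1, x4=1:
  G9 stuck-at-1: G1=1, G2=0, G3=1, G4=1, G5=1, G6=0, G7=1, G8=1, G9=1 [stuck-at-1] → 1 — eliminated
  G9 inverted output: G1=1, G2=0, G3=1, G4=1, G5=1, G6=0, G7=1, G8=1, G9=0 [inverted output] → 0 — matches
Only G9 inverted output reproduces the observed 0.

G9 inverted output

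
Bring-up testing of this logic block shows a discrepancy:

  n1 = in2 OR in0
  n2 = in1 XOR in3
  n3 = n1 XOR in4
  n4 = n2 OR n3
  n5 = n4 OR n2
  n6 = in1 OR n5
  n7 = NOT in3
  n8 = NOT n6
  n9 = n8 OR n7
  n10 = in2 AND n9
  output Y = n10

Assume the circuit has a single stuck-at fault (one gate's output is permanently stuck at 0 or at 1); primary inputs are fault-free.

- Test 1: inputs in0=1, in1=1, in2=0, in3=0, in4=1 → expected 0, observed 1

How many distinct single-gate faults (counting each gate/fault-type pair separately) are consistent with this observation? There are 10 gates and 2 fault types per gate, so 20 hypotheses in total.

Fault-free: n1=1, n2=1, n3=0, n4=1, n5=1, n6=1, n7=1, n8=0, n9=1, n10=0 → 0. Observed 1.
  n1: none of the 2 fault types match ✗
  n2: none of the 2 fault types match ✗
  n3: none of the 2 fault types match ✗
  n4: none of the 2 fault types match ✗
  n5: none of the 2 fault types match ✗
  n6: none of the 2 fault types match ✗
  n7: none of the 2 fault types match ✗
  n8: none of the 2 fault types match ✗
  n9: none of the 2 fault types match ✗
  n10: stuck-at-1 ✓; others ✗
Consistent faults: {n10 stuck-at-1} — 1 in all.

1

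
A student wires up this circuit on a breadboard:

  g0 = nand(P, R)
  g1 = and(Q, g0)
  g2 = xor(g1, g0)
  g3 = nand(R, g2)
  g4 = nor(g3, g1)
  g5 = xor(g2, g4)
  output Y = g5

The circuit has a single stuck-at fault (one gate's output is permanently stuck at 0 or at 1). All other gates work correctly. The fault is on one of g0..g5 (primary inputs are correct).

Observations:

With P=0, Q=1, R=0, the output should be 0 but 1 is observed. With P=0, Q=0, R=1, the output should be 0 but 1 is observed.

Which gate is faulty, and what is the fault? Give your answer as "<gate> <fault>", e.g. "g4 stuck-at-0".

Fault-free values for test 1 (P=0, Q=1, R=0): g0=1, g1=1, g2=0, g3=1, g4=0, g5=0, giving Y=0. Observed 1.
Test 1: faults giving observed 1 are {g1 stuck-at-0, g2 stuck-at-1, g4 stuck-at-1, g5 stuck-at-1}.
Test 2 (P=0, Q=0, R=1): fault-free g0=1, g1=0, g2=1, g3=0, g4=1, g5=0 → 0; observed 1. Eliminates g1 stuck-at-0, g2 stuck-at-1, g4 stuck-at-1.
Only g5 stuck-at-1 is consistent with every test.

g5 stuck-at-1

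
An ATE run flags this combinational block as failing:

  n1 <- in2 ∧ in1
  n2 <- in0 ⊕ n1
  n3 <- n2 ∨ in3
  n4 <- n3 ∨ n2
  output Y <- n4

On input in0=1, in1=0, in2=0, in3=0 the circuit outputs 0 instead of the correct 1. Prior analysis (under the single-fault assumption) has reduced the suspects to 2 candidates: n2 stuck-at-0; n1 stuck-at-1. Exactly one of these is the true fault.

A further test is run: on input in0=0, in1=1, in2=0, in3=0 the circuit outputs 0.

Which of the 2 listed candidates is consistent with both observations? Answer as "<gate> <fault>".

n2 stuck-at-0

Evaluate each candidate on input in0=0, in1=1, in2=0, in3=0:
  n2 stuck-at-0: n1=0, n2=0 [stuck-at-0], n3=0, n4=0 → 0 — matches
  n1 stuck-at-1: n1=1 [stuck-at-1], n2=1, n3=1, n4=1 → 1 — eliminated
Only n2 stuck-at-0 reproduces the observed 0.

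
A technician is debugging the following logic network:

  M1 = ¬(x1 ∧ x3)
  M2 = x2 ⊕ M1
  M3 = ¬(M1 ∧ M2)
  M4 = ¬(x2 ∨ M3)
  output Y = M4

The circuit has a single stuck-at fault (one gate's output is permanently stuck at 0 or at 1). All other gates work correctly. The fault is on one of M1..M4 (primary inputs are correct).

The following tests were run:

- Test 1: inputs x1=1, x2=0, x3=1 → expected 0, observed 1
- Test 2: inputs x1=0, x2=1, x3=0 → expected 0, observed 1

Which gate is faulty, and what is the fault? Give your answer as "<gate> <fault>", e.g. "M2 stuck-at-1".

Fault-free values for test 1 (x1=1, x2=0, x3=1): M1=0, M2=0, M3=1, M4=0, giving Y=0. Observed 1.
Test 1: faults giving observed 1 are {M1 stuck-at-1, M3 stuck-at-0, M4 stuck-at-1}.
Test 2 (x1=0, x2=1, x3=0): fault-free M1=1, M2=0, M3=1, M4=0 → 0; observed 1. Eliminates M1 stuck-at-1, M3 stuck-at-0.
Only M4 stuck-at-1 is consistent with every test.

M4 stuck-at-1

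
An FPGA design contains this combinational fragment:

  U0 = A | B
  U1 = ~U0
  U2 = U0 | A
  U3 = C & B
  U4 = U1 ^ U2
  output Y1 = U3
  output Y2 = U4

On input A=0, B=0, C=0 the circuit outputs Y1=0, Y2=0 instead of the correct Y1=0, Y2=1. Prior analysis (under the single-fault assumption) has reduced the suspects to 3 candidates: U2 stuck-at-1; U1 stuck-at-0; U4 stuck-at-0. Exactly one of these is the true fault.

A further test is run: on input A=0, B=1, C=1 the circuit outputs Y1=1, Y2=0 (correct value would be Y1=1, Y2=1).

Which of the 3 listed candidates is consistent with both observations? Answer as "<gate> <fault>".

U4 stuck-at-0

Evaluate each candidate on input A=0, B=1, C=1:
  U2 stuck-at-1: U0=1, U1=0, U2=1 [stuck-at-1], U3=1, U4=1 → Y1=1, Y2=1 — eliminated
  U1 stuck-at-0: U0=1, U1=0 [stuck-at-0], U2=1, U3=1, U4=1 → Y1=1, Y2=1 — eliminated
  U4 stuck-at-0: U0=1, U1=0, U2=1, U3=1, U4=0 [stuck-at-0] → Y1=1, Y2=0 — matches
Only U4 stuck-at-0 reproduces the observed Y1=1, Y2=0.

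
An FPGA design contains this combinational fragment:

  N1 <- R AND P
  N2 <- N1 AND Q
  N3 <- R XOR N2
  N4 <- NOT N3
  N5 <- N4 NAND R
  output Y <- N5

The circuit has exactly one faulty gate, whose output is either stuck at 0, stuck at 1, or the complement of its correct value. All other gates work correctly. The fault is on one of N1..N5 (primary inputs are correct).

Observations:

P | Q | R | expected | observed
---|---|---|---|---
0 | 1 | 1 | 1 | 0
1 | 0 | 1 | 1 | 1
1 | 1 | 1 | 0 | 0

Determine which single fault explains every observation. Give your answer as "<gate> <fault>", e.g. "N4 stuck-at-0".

Fault-free values for test 1 (P=0, Q=1, R=1): N1=0, N2=0, N3=1, N4=0, N5=1, giving Y=1. Observed 0.
Test 1: faults giving observed 0 are {N1 stuck-at-1, N1 inverted output, N2 stuck-at-1, N2 inverted output, N3 stuck-at-0, N3 inverted output, N4 stuck-at-1, N4 inverted output, N5 stuck-at-0, N5 inverted output}.
Test 2 (P=1, Q=0, R=1): fault-free N1=1, N2=0, N3=1, N4=0, N5=1 → 1; observed 1. Eliminates N2 stuck-at-1, N2 inverted output, N3 stuck-at-0, N3 inverted output, N4 stuck-at-1, N4 inverted output, N5 stuck-at-0, N5 inverted output.
Test 3 (P=1, Q=1, R=1): fault-free N1=1, N2=1, N3=0, N4=1, N5=0 → 0; observed 0. Eliminates N1 inverted output.
Only N1 stuck-at-1 is consistent with every test.

N1 stuck-at-1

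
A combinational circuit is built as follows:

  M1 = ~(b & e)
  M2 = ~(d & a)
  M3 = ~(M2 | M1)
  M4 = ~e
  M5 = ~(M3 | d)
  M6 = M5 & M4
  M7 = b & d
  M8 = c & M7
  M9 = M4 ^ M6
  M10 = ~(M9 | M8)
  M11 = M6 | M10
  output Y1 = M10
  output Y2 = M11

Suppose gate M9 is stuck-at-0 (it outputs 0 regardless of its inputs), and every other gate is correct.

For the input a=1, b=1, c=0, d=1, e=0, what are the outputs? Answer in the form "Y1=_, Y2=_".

Propagate with M9 forced: M1=1, M2=0, M3=0, M4=1, M5=0, M6=0, M7=1, M8=0, M9=0 [stuck-at-0], M10=1, M11=1.
So the outputs are Y1=1, Y2=1. (Without the fault they would be Y1=0, Y2=0.)

Y1=1, Y2=1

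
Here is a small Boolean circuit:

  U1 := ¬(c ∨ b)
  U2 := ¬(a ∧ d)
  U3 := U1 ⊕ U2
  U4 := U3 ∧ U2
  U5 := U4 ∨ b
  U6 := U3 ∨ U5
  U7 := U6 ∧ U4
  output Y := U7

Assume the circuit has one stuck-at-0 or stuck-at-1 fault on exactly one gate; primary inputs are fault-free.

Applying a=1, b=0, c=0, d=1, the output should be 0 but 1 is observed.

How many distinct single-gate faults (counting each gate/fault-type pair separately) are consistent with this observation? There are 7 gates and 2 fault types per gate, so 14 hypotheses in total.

Fault-free: U1=1, U2=0, U3=1, U4=0, U5=0, U6=1, U7=0 → 0. Observed 1.
  U1 stuck-at-0: output 0 ✗
  U1 stuck-at-1: output 0 ✗
  U2 stuck-at-0: output 0 ✗
  U2 stuck-at-1: output 0 ✗
  U3 stuck-at-0: output 0 ✗
  U3 stuck-at-1: output 0 ✗
  U4 stuck-at-0: output 0 ✗
  U4 stuck-at-1: output 1 ✓
  U5 stuck-at-0: output 0 ✗
  U5 stuck-at-1: output 0 ✗
  U6 stuck-at-0: output 0 ✗
  U6 stuck-at-1: output 0 ✗
  U7 stuck-at-0: output 0 ✗
  U7 stuck-at-1: output 1 ✓
Consistent faults: {U4 stuck-at-1, U7 stuck-at-1} — 2 in all.

2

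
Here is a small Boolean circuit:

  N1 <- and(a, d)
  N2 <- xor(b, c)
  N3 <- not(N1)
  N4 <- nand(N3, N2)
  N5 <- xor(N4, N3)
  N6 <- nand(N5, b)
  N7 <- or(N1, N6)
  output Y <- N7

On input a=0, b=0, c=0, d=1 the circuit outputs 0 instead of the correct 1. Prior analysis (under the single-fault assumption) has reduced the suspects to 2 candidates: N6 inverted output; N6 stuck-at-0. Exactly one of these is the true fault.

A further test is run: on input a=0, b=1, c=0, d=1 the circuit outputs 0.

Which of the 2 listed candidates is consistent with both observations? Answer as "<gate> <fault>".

N6 stuck-at-0

Evaluate each candidate on input a=0, b=1, c=0, d=1:
  N6 inverted output: N1=0, N2=1, N3=1, N4=0, N5=1, N6=1 [inverted output], N7=1 → 1 — eliminated
  N6 stuck-at-0: N1=0, N2=1, N3=1, N4=0, N5=1, N6=0 [stuck-at-0], N7=0 → 0 — matches
Only N6 stuck-at-0 reproduces the observed 0.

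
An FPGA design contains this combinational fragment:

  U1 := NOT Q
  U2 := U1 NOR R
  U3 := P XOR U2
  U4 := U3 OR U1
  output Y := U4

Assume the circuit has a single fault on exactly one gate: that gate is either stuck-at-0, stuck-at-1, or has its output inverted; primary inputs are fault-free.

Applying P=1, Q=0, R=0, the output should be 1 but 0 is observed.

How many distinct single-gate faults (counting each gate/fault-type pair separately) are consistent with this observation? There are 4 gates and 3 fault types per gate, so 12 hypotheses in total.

4

Fault-free: U1=1, U2=0, U3=1, U4=1 → 1. Observed 0.
  U1 stuck-at-0: output 0 ✓
  U1 stuck-at-1: output 1 ✗
  U1 inverted output: output 0 ✓
  U2 stuck-at-0: output 1 ✗
  U2 stuck-at-1: output 1 ✗
  U2 inverted output: output 1 ✗
  U3 stuck-at-0: output 1 ✗
  U3 stuck-at-1: output 1 ✗
  U3 inverted output: output 1 ✗
  U4 stuck-at-0: output 0 ✓
  U4 stuck-at-1: output 1 ✗
  U4 inverted output: output 0 ✓
Consistent faults: {U1 stuck-at-0, U1 inverted output, U4 stuck-at-0, U4 inverted output} — 4 in all.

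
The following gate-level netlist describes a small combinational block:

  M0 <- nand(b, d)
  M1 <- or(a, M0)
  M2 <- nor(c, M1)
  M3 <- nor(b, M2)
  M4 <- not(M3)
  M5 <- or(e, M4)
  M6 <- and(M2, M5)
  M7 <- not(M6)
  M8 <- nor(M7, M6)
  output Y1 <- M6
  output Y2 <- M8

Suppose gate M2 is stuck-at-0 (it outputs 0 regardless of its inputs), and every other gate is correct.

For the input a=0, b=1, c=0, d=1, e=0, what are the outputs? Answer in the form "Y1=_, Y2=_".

Propagate with M2 forced: M0=0, M1=0, M2=0 [stuck-at-0], M3=0, M4=1, M5=1, M6=0, M7=1, M8=0.
So the outputs are Y1=0, Y2=0. (Without the fault they would be Y1=1, Y2=0.)

Y1=0, Y2=0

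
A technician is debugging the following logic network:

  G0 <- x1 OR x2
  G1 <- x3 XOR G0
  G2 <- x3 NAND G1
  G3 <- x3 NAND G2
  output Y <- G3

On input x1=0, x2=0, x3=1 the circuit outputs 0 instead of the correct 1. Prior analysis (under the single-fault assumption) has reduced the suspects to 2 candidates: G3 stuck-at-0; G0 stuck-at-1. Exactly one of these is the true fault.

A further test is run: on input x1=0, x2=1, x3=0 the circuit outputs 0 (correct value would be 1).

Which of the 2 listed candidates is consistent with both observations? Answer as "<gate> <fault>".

G3 stuck-at-0

Evaluate each candidate on input x1=0, x2=1, x3=0:
  G3 stuck-at-0: G0=1, G1=1, G2=1, G3=0 [stuck-at-0] → 0 — matches
  G0 stuck-at-1: G0=1 [stuck-at-1], G1=1, G2=1, G3=1 → 1 — eliminated
Only G3 stuck-at-0 reproduces the observed 0.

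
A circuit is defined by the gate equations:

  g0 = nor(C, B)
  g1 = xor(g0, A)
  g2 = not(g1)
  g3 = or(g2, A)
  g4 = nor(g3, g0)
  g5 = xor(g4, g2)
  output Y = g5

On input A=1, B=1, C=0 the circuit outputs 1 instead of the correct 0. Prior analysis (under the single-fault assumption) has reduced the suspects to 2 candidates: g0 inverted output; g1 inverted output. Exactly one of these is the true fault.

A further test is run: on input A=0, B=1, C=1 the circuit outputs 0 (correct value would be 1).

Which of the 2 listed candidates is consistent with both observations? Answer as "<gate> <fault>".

g0 inverted output

Evaluate each candidate on input A=0, B=1, C=1:
  g0 inverted output: g0=1 [inverted output], g1=1, g2=0, g3=0, g4=0, g5=0 → 0 — matches
  g1 inverted output: g0=0, g1=1 [inverted output], g2=0, g3=0, g4=1, g5=1 → 1 — eliminated
Only g0 inverted output reproduces the observed 0.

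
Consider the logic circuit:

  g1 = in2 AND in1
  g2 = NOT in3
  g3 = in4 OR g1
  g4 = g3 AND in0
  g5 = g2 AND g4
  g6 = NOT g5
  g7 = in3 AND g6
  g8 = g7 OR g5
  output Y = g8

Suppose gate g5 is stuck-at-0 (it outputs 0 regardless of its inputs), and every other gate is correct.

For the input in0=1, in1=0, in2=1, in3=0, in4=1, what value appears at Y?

Propagate with g5 forced: g1=0, g2=1, g3=1, g4=1, g5=0 [stuck-at-0], g6=1, g7=0, g8=0.
So Y = 0. (Without the fault it would be 1.)

0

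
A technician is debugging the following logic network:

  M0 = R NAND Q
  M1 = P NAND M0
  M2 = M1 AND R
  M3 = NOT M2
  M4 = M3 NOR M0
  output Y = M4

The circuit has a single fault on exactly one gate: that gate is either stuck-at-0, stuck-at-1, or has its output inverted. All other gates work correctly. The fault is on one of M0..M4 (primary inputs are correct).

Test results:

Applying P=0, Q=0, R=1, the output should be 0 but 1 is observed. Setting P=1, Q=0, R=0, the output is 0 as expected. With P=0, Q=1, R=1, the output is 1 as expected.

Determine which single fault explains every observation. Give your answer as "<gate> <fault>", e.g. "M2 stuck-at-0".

M0 stuck-at-0

Fault-free values for test 1 (P=0, Q=0, R=1): M0=1, M1=1, M2=1, M3=0, M4=0, giving Y=0. Observed 1.
Test 1: faults giving observed 1 are {M0 stuck-at-0, M0 inverted output, M4 stuck-at-1, M4 inverted output}.
Test 2 (P=1, Q=0, R=0): fault-free M0=1, M1=0, M2=0, M3=1, M4=0 → 0; observed 0. Eliminates M4 stuck-at-1, M4 inverted output.
Test 3 (P=0, Q=1, R=1): fault-free M0=0, M1=1, M2=1, M3=0, M4=1 → 1; observed 1. Eliminates M0 inverted output.
Only M0 stuck-at-0 is consistent with every test.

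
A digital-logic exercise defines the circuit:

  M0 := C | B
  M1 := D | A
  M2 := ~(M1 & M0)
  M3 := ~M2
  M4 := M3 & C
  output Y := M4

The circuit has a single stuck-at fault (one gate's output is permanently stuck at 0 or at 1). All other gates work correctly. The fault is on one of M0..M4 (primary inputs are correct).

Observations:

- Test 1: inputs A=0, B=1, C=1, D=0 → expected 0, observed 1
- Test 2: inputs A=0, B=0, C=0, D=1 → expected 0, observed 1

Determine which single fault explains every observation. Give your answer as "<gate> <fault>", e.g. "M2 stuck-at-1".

M4 stuck-at-1

Fault-free values for test 1 (A=0, B=1, C=1, D=0): M0=1, M1=0, M2=1, M3=0, M4=0, giving Y=0. Observed 1.
Test 1: faults giving observed 1 are {M1 stuck-at-1, M2 stuck-at-0, M3 stuck-at-1, M4 stuck-at-1}.
Test 2 (A=0, B=0, C=0, D=1): fault-free M0=0, M1=1, M2=1, M3=0, M4=0 → 0; observed 1. Eliminates M1 stuck-at-1, M2 stuck-at-0, M3 stuck-at-1.
Only M4 stuck-at-1 is consistent with every test.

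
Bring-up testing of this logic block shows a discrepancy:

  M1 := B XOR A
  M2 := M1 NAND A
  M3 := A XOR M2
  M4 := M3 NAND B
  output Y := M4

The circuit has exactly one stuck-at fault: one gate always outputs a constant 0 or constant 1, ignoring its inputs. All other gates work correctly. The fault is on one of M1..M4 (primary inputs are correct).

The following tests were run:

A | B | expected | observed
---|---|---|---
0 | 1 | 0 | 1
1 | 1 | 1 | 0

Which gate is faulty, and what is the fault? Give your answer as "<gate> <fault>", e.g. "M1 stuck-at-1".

M2 stuck-at-0

Fault-free values for test 1 (A=0, B=1): M1=1, M2=1, M3=1, M4=0, giving Y=0. Observed 1.
Test 1: faults giving observed 1 are {M2 stuck-at-0, M3 stuck-at-0, M4 stuck-at-1}.
Test 2 (A=1, B=1): fault-free M1=0, M2=1, M3=0, M4=1 → 1; observed 0. Eliminates M3 stuck-at-0, M4 stuck-at-1.
Only M2 stuck-at-0 is consistent with every test.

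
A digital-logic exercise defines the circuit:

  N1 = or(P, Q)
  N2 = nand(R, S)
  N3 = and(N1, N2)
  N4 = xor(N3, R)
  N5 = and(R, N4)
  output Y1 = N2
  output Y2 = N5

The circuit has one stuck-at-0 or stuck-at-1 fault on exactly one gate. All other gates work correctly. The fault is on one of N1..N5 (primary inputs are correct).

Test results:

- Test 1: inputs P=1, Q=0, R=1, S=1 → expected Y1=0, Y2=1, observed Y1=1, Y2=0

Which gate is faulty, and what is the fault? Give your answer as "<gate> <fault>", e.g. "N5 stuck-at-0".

Fault-free values for test 1 (P=1, Q=0, R=1, S=1): N1=1, N2=0, N3=0, N4=1, N5=1, giving Y1=0, Y2=1. Observed Y1=1, Y2=0.
Test 1: faults giving observed Y1=1, Y2=0 are {N2 stuck-at-1}.
Only N2 stuck-at-1 is consistent with every test.

N2 stuck-at-1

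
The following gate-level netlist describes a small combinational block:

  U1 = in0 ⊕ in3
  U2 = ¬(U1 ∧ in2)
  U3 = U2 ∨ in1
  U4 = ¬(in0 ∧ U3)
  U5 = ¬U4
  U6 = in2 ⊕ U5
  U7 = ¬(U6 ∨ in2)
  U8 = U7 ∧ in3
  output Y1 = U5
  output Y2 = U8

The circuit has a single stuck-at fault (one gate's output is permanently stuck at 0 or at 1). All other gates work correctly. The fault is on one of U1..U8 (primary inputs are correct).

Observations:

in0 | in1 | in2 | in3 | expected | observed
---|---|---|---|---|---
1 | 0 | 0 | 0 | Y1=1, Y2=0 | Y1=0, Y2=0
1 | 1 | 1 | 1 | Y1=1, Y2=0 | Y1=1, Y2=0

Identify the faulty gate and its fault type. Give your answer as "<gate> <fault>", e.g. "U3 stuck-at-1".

Fault-free values for test 1 (in0=1, in1=0, in2=0, in3=0): U1=1, U2=1, U3=1, U4=0, U5=1, U6=1, U7=0, U8=0, giving Y1=1, Y2=0. Observed Y1=0, Y2=0.
Test 1: faults giving observed Y1=0, Y2=0 are {U2 stuck-at-0, U3 stuck-at-0, U4 stuck-at-1, U5 stuck-at-0}.
Test 2 (in0=1, in1=1, in2=1, in3=1): fault-free U1=0, U2=1, U3=1, U4=0, U5=1, U6=0, U7=0, U8=0 → Y1=1, Y2=0; observed Y1=1, Y2=0. Eliminates U3 stuck-at-0, U4 stuck-at-1, U5 stuck-at-0.
Only U2 stuck-at-0 is consistent with every test.

U2 stuck-at-0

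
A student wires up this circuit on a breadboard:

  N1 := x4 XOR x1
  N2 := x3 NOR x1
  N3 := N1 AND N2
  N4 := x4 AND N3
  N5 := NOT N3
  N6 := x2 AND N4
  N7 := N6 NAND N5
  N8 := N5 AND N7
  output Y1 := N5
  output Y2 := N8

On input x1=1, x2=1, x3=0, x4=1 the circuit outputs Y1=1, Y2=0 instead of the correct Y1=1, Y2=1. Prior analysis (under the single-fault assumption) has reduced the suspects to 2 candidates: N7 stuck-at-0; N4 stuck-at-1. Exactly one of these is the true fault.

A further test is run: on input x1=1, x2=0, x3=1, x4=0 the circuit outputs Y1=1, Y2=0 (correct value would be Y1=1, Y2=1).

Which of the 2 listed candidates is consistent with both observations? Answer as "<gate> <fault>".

N7 stuck-at-0

Evaluate each candidate on input x1=1, x2=0, x3=1, x4=0:
  N7 stuck-at-0: N1=1, N2=0, N3=0, N4=0, N5=1, N6=0, N7=0 [stuck-at-0], N8=0 → Y1=1, Y2=0 — matches
  N4 stuck-at-1: N1=1, N2=0, N3=0, N4=1 [stuck-at-1], N5=1, N6=0, N7=1, N8=1 → Y1=1, Y2=1 — eliminated
Only N7 stuck-at-0 reproduces the observed Y1=1, Y2=0.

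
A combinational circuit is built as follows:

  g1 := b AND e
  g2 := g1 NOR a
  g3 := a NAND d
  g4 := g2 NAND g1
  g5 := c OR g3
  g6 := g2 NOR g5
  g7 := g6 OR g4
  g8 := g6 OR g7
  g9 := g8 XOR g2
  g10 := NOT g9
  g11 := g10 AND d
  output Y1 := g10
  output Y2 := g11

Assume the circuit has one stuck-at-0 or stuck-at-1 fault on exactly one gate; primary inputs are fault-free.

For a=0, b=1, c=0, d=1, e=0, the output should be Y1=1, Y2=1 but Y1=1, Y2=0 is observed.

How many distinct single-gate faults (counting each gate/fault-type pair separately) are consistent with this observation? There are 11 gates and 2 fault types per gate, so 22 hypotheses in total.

Fault-free: g1=0, g2=1, g3=1, g4=1, g5=1, g6=0, g7=1, g8=1, g9=0, g10=1, g11=1 → Y1=1, Y2=1. Observed Y1=1, Y2=0.
  g1: none of the 2 fault types match ✗
  g2: none of the 2 fault types match ✗
  g3: none of the 2 fault types match ✗
  g4: none of the 2 fault types match ✗
  g5: none of the 2 fault types match ✗
  g6: none of the 2 fault types match ✗
  g7: none of the 2 fault types match ✗
  g8: none of the 2 fault types match ✗
  g9: none of the 2 fault types match ✗
  g10: none of the 2 fault types match ✗
  g11: stuck-at-0 ✓; others ✗
Consistent faults: {g11 stuck-at-0} — 1 in all.

1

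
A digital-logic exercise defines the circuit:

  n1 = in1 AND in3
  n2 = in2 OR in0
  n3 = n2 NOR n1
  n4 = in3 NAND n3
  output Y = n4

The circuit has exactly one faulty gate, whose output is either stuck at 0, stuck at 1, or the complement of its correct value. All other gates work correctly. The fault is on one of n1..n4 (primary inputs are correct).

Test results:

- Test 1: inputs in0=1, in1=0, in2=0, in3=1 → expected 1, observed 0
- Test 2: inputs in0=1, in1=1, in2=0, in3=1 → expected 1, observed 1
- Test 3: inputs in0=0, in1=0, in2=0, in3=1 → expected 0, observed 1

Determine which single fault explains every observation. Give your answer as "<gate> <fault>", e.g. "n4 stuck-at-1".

Fault-free values for test 1 (in0=1, in1=0, in2=0, in3=1): n1=0, n2=1, n3=0, n4=1, giving Y=1. Observed 0.
Test 1: faults giving observed 0 are {n2 stuck-at-0, n2 inverted output, n3 stuck-at-1, n3 inverted output, n4 stuck-at-0, n4 inverted output}.
Test 2 (in0=1, in1=1, in2=0, in3=1): fault-free n1=1, n2=1, n3=0, n4=1 → 1; observed 1. Eliminates n3 stuck-at-1, n3 inverted output, n4 stuck-at-0, n4 inverted output.
Test 3 (in0=0, in1=0, in2=0, in3=1): fault-free n1=0, n2=0, n3=1, n4=0 → 0; observed 1. Eliminates n2 stuck-at-0.
Only n2 inverted output is consistent with every test.

n2 inverted output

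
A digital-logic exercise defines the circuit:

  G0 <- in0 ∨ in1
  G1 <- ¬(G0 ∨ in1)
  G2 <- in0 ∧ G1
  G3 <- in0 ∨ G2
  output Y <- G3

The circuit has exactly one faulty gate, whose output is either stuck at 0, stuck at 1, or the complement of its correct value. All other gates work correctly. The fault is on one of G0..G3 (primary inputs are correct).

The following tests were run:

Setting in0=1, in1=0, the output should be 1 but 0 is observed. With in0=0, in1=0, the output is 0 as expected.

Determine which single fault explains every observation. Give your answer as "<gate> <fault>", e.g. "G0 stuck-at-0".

G3 stuck-at-0

Fault-free values for test 1 (in0=1, in1=0): G0=1, G1=0, G2=0, G3=1, giving Y=1. Observed 0.
Test 1: faults giving observed 0 are {G3 stuck-at-0, G3 inverted output}.
Test 2 (in0=0, in1=0): fault-free G0=0, G1=1, G2=0, G3=0 → 0; observed 0. Eliminates G3 inverted output.
Only G3 stuck-at-0 is consistent with every test.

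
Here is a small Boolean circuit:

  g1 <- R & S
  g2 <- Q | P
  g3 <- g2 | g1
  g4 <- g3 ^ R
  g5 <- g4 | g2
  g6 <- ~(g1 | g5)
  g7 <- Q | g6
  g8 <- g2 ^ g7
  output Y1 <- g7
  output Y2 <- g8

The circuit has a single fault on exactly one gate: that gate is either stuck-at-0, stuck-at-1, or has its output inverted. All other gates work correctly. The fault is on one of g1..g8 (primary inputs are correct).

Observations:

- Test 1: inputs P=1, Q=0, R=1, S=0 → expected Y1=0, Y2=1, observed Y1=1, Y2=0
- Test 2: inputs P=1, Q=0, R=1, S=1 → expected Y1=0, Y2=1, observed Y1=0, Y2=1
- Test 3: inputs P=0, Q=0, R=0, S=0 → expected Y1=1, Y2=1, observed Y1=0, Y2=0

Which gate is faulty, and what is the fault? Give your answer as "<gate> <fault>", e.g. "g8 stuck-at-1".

Fault-free values for test 1 (P=1, Q=0, R=1, S=0): g1=0, g2=1, g3=1, g4=0, g5=1, g6=0, g7=0, g8=1, giving Y1=0, Y2=1. Observed Y1=1, Y2=0.
Test 1: faults giving observed Y1=1, Y2=0 are {g5 stuck-at-0, g5 inverted output, g6 stuck-at-1, g6 inverted output, g7 stuck-at-1, g7 inverted output}.
Test 2 (P=1, Q=0, R=1, S=1): fault-free g1=1, g2=1, g3=1, g4=0, g5=1, g6=0, g7=0, g8=1 → Y1=0, Y2=1; observed Y1=0, Y2=1. Eliminates g6 stuck-at-1, g6 inverted output, g7 stuck-at-1, g7 inverted output.
Test 3 (P=0, Q=0, R=0, S=0): fault-free g1=0, g2=0, g3=0, g4=0, g5=0, g6=1, g7=1, g8=1 → Y1=1, Y2=1; observed Y1=0, Y2=0. Eliminates g5 stuck-at-0.
Only g5 inverted output is consistent with every test.

g5 inverted output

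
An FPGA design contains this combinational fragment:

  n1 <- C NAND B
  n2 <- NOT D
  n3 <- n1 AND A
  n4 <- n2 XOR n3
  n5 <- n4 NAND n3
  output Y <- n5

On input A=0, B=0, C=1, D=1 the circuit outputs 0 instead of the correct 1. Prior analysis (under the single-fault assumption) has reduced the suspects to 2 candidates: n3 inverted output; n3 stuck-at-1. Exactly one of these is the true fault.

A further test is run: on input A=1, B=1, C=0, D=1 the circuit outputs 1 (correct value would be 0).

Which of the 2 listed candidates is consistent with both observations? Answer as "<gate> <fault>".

n3 inverted output

Evaluate each candidate on input A=1, B=1, C=0, D=1:
  n3 inverted output: n1=1, n2=0, n3=0 [inverted output], n4=0, n5=1 → 1 — matches
  n3 stuck-at-1: n1=1, n2=0, n3=1 [stuck-at-1], n4=1, n5=0 → 0 — eliminated
Only n3 inverted output reproduces the observed 1.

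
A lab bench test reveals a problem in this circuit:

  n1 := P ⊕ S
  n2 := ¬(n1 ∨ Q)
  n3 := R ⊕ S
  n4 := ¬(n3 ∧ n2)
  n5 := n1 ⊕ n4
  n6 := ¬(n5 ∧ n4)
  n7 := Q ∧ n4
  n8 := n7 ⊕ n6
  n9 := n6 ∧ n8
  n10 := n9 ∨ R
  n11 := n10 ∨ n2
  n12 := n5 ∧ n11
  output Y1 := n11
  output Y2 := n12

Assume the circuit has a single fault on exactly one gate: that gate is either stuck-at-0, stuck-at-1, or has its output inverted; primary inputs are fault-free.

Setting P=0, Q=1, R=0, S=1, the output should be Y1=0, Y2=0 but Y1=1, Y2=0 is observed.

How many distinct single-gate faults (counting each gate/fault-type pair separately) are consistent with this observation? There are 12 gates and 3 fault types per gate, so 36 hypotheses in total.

Fault-free: n1=1, n2=0, n3=1, n4=1, n5=0, n6=1, n7=1, n8=0, n9=0, n10=0, n11=0, n12=0 → Y1=0, Y2=0. Observed Y1=1, Y2=0.
  n1: none of the 3 fault types match ✗
  n2: none of the 3 fault types match ✗
  n3: none of the 3 fault types match ✗
  n4: none of the 3 fault types match ✗
  n5: none of the 3 fault types match ✗
  n6: none of the 3 fault types match ✗
  n7: stuck-at-0, inverted output ✓; others ✗
  n8: stuck-at-1, inverted output ✓; others ✗
  n9: stuck-at-1, inverted output ✓; others ✗
  n10: stuck-at-1, inverted output ✓; others ✗
  n11: stuck-at-1, inverted output ✓; others ✗
  n12: none of the 3 fault types match ✗
Consistent faults: {n7 stuck-at-0, n7 inverted output, n8 stuck-at-1, n8 inverted output, n9 stuck-at-1, n9 inverted output, n10 stuck-at-1, n10 inverted output, n11 stuck-at-1, n11 inverted output} — 10 in all.

10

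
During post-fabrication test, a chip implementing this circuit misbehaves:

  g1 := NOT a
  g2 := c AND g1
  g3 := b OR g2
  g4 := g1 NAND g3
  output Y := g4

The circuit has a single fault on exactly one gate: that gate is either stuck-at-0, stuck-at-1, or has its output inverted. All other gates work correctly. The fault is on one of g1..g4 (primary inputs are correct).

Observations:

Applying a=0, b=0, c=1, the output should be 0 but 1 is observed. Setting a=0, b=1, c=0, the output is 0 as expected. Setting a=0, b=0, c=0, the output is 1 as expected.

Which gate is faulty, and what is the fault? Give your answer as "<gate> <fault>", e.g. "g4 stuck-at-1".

Fault-free values for test 1 (a=0, b=0, c=1): g1=1, g2=1, g3=1, g4=0, giving Y=0. Observed 1.
Test 1: faults giving observed 1 are {g1 stuck-at-0, g1 inverted output, g2 stuck-at-0, g2 inverted output, g3 stuck-at-0, g3 inverted output, g4 stuck-at-1, g4 inverted output}.
Test 2 (a=0, b=1, c=0): fault-free g1=1, g2=0, g3=1, g4=0 → 0; observed 0. Eliminates g1 stuck-at-0, g1 inverted output, g3 stuck-at-0, g3 inverted output, g4 stuck-at-1, g4 inverted output.
Test 3 (a=0, b=0, c=0): fault-free g1=1, g2=0, g3=0, g4=1 → 1; observed 1. Eliminates g2 inverted output.
Only g2 stuck-at-0 is consistent with every test.

g2 stuck-at-0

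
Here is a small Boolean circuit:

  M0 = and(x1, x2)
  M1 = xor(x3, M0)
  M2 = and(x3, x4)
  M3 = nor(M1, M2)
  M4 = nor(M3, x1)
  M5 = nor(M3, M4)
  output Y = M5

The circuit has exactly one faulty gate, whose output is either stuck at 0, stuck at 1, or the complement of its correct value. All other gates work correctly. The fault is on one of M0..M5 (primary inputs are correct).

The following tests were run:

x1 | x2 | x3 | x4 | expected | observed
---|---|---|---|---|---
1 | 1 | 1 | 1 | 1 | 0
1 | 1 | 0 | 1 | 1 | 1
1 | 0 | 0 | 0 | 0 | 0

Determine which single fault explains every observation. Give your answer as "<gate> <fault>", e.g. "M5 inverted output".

M2 stuck-at-0

Fault-free values for test 1 (x1=1, x2=1, x3=1, x4=1): M0=1, M1=0, M2=1, M3=0, M4=0, M5=1, giving Y=1. Observed 0.
Test 1: faults giving observed 0 are {M2 stuck-at-0, M2 inverted output, M3 stuck-at-1, M3 inverted output, M4 stuck-at-1, M4 inverted output, M5 stuck-at-0, M5 inverted output}.
Test 2 (x1=1, x2=1, x3=0, x4=1): fault-free M0=1, M1=1, M2=0, M3=0, M4=0, M5=1 → 1; observed 1. Eliminates M3 stuck-at-1, M3 inverted output, M4 stuck-at-1, M4 inverted output, M5 stuck-at-0, M5 inverted output.
Test 3 (x1=1, x2=0, x3=0, x4=0): fault-free M0=0, M1=0, M2=0, M3=1, M4=0, M5=0 → 0; observed 0. Eliminates M2 inverted output.
Only M2 stuck-at-0 is consistent with every test.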